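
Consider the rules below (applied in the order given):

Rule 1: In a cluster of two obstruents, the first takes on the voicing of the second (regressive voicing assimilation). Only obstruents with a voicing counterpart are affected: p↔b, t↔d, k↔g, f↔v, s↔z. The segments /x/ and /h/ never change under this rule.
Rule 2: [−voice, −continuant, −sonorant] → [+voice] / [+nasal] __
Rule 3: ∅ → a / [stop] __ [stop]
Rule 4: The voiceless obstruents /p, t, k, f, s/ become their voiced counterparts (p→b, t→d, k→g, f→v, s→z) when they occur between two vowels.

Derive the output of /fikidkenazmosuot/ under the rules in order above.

Rule 1 (regressive voicing assimilation): /d/ precedes the voiceless obstruent /k/, so it devoices to [t] by assimilation. /fikidkenazmosuot/ → fikitkenazmosuot.
Rule 2 (post-nasal voicing): no segment meets the environment; /fikitkenazmosuot/ is unchanged.
Rule 3 (stop-cluster a-epenthesis): /t/ and /k/ form a stop–stop cluster, so [a] is inserted between them. /fikitkenazmosuot/ → fikitakenazmosuot.
Rule 4 (intervocalic voicing): /k/ is a voiceless obstruent between vowels /i/ and /i/, so it voices to [g]. /t/ is a voiceless obstruent between vowels /i/ and /a/, so it voices to [d]. /k/ is a voiceless obstruent between vowels /a/ and /e/, so it voices to [g]. /s/ is a voiceless obstruent between vowels /o/ and /u/, so it voices to [z]. /fikitakenazmosuot/ → figidagenazmozuot.

figidagenazmozuot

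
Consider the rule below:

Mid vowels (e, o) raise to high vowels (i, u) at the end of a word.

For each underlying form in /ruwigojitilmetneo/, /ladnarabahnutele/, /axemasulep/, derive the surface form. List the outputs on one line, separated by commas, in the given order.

ruwigojitilmetneu, ladnarabahnuteli, axemasulep

/ruwigojitilmetneo/: /o/ is a mid vowel in word-final position, so it raises to [u]. → [ruwigojitilmetneu].
/ladnarabahnutele/: /e/ is a mid vowel in word-final position, so it raises to [i]. → [ladnarabahnuteli].
/axemasulep/: the rule's environment is not met; surfaces unchanged as [axemasulep].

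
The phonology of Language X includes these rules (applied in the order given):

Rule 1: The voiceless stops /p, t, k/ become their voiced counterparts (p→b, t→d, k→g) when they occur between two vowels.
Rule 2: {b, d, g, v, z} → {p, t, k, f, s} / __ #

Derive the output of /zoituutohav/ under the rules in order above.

Rule 1 (intervocalic voicing): /t/ is a voiceless stop between vowels /i/ and /u/, so it voices to [d]. /t/ is a voiceless stop between vowels /u/ and /o/, so it voices to [d]. /zoituutohav/ → zoiduudohav.
Rule 2 (final devoicing): /v/ is a voiced obstruent in word-final position, so it devoices to [f]. /zoiduudohav/ → zoiduudohaf.

zoiduudohaf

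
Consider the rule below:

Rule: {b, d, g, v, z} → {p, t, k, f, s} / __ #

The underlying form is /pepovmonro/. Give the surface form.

No segment of /pepovmonro/ meets the structural description of the rule, so the form surfaces unchanged.

pepovmonro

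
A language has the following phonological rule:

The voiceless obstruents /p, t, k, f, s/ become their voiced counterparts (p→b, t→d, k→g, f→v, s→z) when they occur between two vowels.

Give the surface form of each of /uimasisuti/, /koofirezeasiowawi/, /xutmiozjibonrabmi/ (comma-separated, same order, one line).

/uimasisuti/: /s/ is a voiceless obstruent between vowels /a/ and /i/, so it voices to [z]. /s/ is a voiceless obstruent between vowels /i/ and /u/, so it voices to [z]. /t/ is a voiceless obstruent between vowels /u/ and /i/, so it voices to [d]. → [uimazizudi].
/koofirezeasiowawi/: /f/ is a voiceless obstruent between vowels /o/ and /i/, so it voices to [v]. /s/ is a voiceless obstruent between vowels /a/ and /i/, so it voices to [z]. → [koovirezeaziowawi].
/xutmiozjibonrabmi/: the rule's environment is not met; surfaces unchanged as [xutmiozjibonrabmi].

uimazizudi, koovirezeaziowawi, xutmiozjibonrabmi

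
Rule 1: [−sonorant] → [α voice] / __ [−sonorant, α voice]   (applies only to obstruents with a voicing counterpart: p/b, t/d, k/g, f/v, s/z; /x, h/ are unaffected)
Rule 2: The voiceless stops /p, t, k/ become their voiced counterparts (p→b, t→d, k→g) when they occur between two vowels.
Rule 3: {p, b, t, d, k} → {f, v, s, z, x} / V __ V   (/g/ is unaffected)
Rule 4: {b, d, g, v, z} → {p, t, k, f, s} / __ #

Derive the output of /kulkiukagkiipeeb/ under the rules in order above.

kulkiugakkiiveep

Rule 1 (regressive voicing assimilation): /g/ precedes the voiceless obstruent /k/, so it devoices to [k] by assimilation. /kulkiukagkiipeeb/ → kulkiukakkiipeeb.
Rule 2 (intervocalic voicing): /k/ is a voiceless stop between vowels /u/ and /a/, so it voices to [g]. /p/ is a voiceless stop between vowels /i/ and /e/, so it voices to [b]. /kulkiukakkiipeeb/ → kulkiugakkiibeeb.
Rule 3 (intervocalic spirantization): /b/ is a stop between vowels /i/ and /e/, so it spirantizes to the fricative [v]. /kulkiugakkiibeeb/ → kulkiugakkiiveeb.
Rule 4 (final devoicing): /b/ is a voiced obstruent in word-final position, so it devoices to [p]. /kulkiugakkiiveeb/ → kulkiugakkiiveep.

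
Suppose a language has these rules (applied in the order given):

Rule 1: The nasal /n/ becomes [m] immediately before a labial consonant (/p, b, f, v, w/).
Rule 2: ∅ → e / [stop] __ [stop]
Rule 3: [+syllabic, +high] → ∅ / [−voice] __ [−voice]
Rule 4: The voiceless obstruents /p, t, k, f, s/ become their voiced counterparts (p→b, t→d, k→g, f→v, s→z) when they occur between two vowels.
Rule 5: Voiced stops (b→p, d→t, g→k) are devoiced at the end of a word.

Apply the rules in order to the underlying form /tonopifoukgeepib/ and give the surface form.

tonopfougegeebip

Rule 1 (nasal place assimilation): no segment meets the environment; /tonopifoukgeepib/ is unchanged.
Rule 2 (stop-cluster e-epenthesis): /k/ and /g/ form a stop–stop cluster, so [e] is inserted between them. /tonopifoukgeepib/ → tonopifoukegeepib.
Rule 3 (high vowel syncope): /i/ is a high vowel flanked by voiceless consonants /p/ and /f/, so it deletes. /tonopifoukegeepib/ → tonopfoukegeepib.
Rule 4 (intervocalic voicing): /k/ is a voiceless obstruent between vowels /u/ and /e/, so it voices to [g]. /p/ is a voiceless obstruent between vowels /e/ and /i/, so it voices to [b]. /tonopfoukegeepib/ → tonopfougegeebib.
Rule 5 (final devoicing): /b/ is a voiced stop in word-final position, so it devoices to [p]. /tonopfougegeebib/ → tonopfougegeebip.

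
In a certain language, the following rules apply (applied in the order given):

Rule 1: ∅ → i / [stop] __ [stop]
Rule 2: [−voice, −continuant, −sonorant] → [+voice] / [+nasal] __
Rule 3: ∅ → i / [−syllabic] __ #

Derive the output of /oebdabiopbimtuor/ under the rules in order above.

oebidabiopibimduori

Rule 1 (stop-cluster i-epenthesis): /b/ and /d/ form a stop–stop cluster, so [i] is inserted between them. /p/ and /b/ form a stop–stop cluster, so [i] is inserted between them. /oebdabiopbimtuor/ → oebidabiopibimtuor.
Rule 2 (post-nasal voicing): /t/ is a voiceless stop immediately after the nasal /m/, so it voices to [d]. /oebidabiopibimtuor/ → oebidabiopibimduor.
Rule 3 (final i-epenthesis): the form ends in the consonant /r/, so [i] is inserted word-finally. /oebidabiopibimduor/ → oebidabiopibimduori.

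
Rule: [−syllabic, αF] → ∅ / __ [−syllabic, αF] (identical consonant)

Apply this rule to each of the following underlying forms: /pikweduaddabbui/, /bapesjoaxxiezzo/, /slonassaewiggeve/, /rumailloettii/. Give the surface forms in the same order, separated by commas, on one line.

pikweduadabui, bapesjoaxiezo, slonasaewigeve, rumailoetii

/pikweduaddabbui/: /dd/ is a geminate; the first /d/ deletes. /bb/ is a geminate; the first /b/ deletes. → [pikweduadabui].
/bapesjoaxxiezzo/: /xx/ is a geminate; the first /x/ deletes. /zz/ is a geminate; the first /z/ deletes. → [bapesjoaxiezo].
/slonassaewiggeve/: /ss/ is a geminate; the first /s/ deletes. /gg/ is a geminate; the first /g/ deletes. → [slonasaewigeve].
/rumailloettii/: /ll/ is a geminate; the first /l/ deletes. /tt/ is a geminate; the first /t/ deletes. → [rumailoetii].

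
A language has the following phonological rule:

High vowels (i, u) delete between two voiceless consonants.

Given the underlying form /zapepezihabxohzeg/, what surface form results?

No segment of /zapepezihabxohzeg/ meets the structural description of the rule, so the form surfaces unchanged.

zapepezihabxohzeg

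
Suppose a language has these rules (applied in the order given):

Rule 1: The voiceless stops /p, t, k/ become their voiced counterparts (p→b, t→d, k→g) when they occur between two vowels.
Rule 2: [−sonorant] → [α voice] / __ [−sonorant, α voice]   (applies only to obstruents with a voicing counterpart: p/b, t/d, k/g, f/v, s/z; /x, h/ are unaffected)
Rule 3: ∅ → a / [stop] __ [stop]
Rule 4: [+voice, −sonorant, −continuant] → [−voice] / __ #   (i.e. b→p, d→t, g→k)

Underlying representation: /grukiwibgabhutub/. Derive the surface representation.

grugiwibagaphudup

Rule 1 (intervocalic voicing): /k/ is a voiceless stop between vowels /u/ and /i/, so it voices to [g]. /t/ is a voiceless stop between vowels /u/ and /u/, so it voices to [d]. /grukiwibgabhutub/ → grugiwibgabhudub.
Rule 2 (regressive voicing assimilation): /b/ precedes the voiceless obstruent /h/, so it devoices to [p] by assimilation. /grugiwibgabhudub/ → grugiwibgaphudub.
Rule 3 (stop-cluster a-epenthesis): /b/ and /g/ form a stop–stop cluster, so [a] is inserted between them. /grugiwibgaphudub/ → grugiwibagaphudub.
Rule 4 (final devoicing): /b/ is a voiced stop in word-final position, so it devoices to [p]. /grugiwibagaphudub/ → grugiwibagaphudup.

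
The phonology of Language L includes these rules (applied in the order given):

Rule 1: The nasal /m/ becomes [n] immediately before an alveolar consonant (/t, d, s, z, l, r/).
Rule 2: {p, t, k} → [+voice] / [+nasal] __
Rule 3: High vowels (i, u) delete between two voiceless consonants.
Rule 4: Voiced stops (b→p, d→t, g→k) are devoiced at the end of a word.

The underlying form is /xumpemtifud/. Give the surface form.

Rule 1 (nasal place assimilation): /m/ precedes the alveolar consonant /t/, so it assimilates in place to [n]. /xumpemtifud/ → xumpentifud.
Rule 2 (post-nasal voicing): /p/ is a voiceless stop immediately after the nasal /m/, so it voices to [b]. /t/ is a voiceless stop immediately after the nasal /n/, so it voices to [d]. /xumpentifud/ → xumbendifud.
Rule 3 (high vowel syncope): no segment meets the environment; /xumbendifud/ is unchanged.
Rule 4 (final devoicing): /d/ is a voiced stop in word-final position, so it devoices to [t]. /xumbendifud/ → xumbendifut.

xumbendifut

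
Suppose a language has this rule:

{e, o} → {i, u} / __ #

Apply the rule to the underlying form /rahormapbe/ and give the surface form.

rahormapbi

Scanning /rahormapbe/: /o/ at position 4 is not in the conditioning environment; /e/ is a mid vowel in word-final position, so it raises to [i].
Result: [rahormapbi].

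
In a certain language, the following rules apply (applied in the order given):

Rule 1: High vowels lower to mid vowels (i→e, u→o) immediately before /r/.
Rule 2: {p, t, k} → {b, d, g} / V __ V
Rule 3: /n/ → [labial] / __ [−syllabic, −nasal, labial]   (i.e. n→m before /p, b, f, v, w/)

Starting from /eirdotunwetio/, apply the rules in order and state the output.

eerdodumwedio

Rule 1 (pre-rhotic lowering): /i/ is a high vowel immediately before /r/, so it lowers to [e]. /eirdotunwetio/ → eerdotunwetio.
Rule 2 (intervocalic voicing): /t/ is a voiceless stop between vowels /o/ and /u/, so it voices to [d]. /t/ is a voiceless stop between vowels /e/ and /i/, so it voices to [d]. /eerdotunwetio/ → eerdodunwedio.
Rule 3 (nasal place assimilation): /n/ precedes the labial consonant /w/, so it assimilates in place to [m]. /eerdodunwedio/ → eerdodumwedio.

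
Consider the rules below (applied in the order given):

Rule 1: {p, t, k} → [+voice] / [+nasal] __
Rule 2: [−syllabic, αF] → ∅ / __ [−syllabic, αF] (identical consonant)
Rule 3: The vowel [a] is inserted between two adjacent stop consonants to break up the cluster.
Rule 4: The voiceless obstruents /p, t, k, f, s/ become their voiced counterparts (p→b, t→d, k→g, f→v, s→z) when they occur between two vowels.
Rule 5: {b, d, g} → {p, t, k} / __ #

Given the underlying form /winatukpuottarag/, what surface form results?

winadugabuodarak

Rule 1 (post-nasal voicing): no segment meets the environment; /winatukpuottarag/ is unchanged.
Rule 2 (degemination): /tt/ is a geminate; the first /t/ deletes. /winatukpuottarag/ → winatukpuotarag.
Rule 3 (stop-cluster a-epenthesis): /k/ and /p/ form a stop–stop cluster, so [a] is inserted between them. /winatukpuotarag/ → winatukapuotarag.
Rule 4 (intervocalic voicing): /t/ is a voiceless obstruent between vowels /a/ and /u/, so it voices to [d]. /k/ is a voiceless obstruent between vowels /u/ and /a/, so it voices to [g]. /p/ is a voiceless obstruent between vowels /a/ and /u/, so it voices to [b]. /t/ is a voiceless obstruent between vowels /o/ and /a/, so it voices to [d]. /winatukapuotarag/ → winadugabuodarag.
Rule 5 (final devoicing): /g/ is a voiced stop in word-final position, so it devoices to [k]. /winadugabuodarag/ → winadugabuodarak.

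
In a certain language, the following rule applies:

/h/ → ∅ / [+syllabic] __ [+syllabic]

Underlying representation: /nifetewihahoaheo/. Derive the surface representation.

/h/ occurs between vowels /i/ and /a/, so it deletes.
/h/ occurs between vowels /a/ and /o/, so it deletes.
/h/ occurs between vowels /a/ and /e/, so it deletes.
Surface form: [nifetewiaoaeo].

nifetewiaoaeo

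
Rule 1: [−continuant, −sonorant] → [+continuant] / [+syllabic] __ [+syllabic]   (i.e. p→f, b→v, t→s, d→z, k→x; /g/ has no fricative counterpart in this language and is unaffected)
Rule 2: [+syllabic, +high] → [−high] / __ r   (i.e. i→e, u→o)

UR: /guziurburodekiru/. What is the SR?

guziorborozexeru

Rule 1 (intervocalic spirantization): /d/ is a stop between vowels /o/ and /e/, so it spirantizes to the fricative [z]. /k/ is a stop between vowels /e/ and /i/, so it spirantizes to the fricative [x]. /guziurburodekiru/ → guziurburozexiru.
Rule 2 (pre-rhotic lowering): /u/ is a high vowel immediately before /r/, so it lowers to [o]. /u/ is a high vowel immediately before /r/, so it lowers to [o]. /i/ is a high vowel immediately before /r/, so it lowers to [e]. /guziurburozexiru/ → guziorborozexeru.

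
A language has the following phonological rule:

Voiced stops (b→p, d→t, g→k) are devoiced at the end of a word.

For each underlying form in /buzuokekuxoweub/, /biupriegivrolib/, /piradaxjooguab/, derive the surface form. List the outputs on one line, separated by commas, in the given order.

/buzuokekuxoweub/: /b/ is a voiced stop in word-final position, so it devoices to [p]. → [buzuokekuxoweup].
/biupriegivrolib/: /b/ is a voiced stop in word-final position, so it devoices to [p]. → [biupriegivrolip].
/piradaxjooguab/: /b/ is a voiced stop in word-final position, so it devoices to [p]. → [piradaxjooguap].

buzuokekuxoweup, biupriegivrolip, piradaxjooguap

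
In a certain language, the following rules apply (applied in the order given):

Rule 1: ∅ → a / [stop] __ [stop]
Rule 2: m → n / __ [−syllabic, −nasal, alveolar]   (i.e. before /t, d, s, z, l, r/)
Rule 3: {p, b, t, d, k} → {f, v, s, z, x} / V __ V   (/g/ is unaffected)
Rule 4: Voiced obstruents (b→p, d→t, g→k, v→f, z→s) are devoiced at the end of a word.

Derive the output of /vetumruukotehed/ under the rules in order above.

Rule 1 (stop-cluster a-epenthesis): no segment meets the environment; /vetumruukotehed/ is unchanged.
Rule 2 (nasal place assimilation): /m/ precedes the alveolar consonant /r/, so it assimilates in place to [n]. /vetumruukotehed/ → vetunruukotehed.
Rule 3 (intervocalic spirantization): /t/ is a stop between vowels /e/ and /u/, so it spirantizes to the fricative [s]. /k/ is a stop between vowels /u/ and /o/, so it spirantizes to the fricative [x]. /t/ is a stop between vowels /o/ and /e/, so it spirantizes to the fricative [s]. /vetunruukotehed/ → vesunruuxosehed.
Rule 4 (final devoicing): /d/ is a voiced obstruent in word-final position, so it devoices to [t]. /vesunruuxosehed/ → vesunruuxosehet.

vesunruuxosehet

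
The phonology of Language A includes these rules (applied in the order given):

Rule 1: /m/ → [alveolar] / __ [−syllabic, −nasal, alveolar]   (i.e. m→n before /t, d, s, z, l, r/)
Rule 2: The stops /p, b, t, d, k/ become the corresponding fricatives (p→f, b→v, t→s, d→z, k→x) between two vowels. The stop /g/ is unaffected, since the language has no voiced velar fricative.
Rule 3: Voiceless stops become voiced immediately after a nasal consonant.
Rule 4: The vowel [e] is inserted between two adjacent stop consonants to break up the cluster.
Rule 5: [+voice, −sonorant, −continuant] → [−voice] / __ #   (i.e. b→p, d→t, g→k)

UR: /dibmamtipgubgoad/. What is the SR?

Rule 1 (nasal place assimilation): /m/ precedes the alveolar consonant /t/, so it assimilates in place to [n]. /dibmamtipgubgoad/ → dibmantipgubgoad.
Rule 2 (intervocalic spirantization): no segment meets the environment; /dibmantipgubgoad/ is unchanged.
Rule 3 (post-nasal voicing): /t/ is a voiceless stop immediately after the nasal /n/, so it voices to [d]. /dibmantipgubgoad/ → dibmandipgubgoad.
Rule 4 (stop-cluster e-epenthesis): /p/ and /g/ form a stop–stop cluster, so [e] is inserted between them. /b/ and /g/ form a stop–stop cluster, so [e] is inserted between them. /dibmandipgubgoad/ → dibmandipegubegoad.
Rule 5 (final devoicing): /d/ is a voiced stop in word-final position, so it devoices to [t]. /dibmandipegubegoad/ → dibmandipegubegoat.

dibmandipegubegoat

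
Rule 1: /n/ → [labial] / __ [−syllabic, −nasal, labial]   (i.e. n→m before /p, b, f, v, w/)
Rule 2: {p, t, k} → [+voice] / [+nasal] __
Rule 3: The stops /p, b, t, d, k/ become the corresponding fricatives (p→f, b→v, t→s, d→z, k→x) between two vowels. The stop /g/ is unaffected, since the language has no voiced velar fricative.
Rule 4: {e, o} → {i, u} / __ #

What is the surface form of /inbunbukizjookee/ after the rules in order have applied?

Rule 1 (nasal place assimilation): /n/ precedes the labial consonant /b/, so it assimilates in place to [m]. /n/ precedes the labial consonant /b/, so it assimilates in place to [m]. /inbunbukizjookee/ → imbumbukizjookee.
Rule 2 (post-nasal voicing): no segment meets the environment; /imbumbukizjookee/ is unchanged.
Rule 3 (intervocalic spirantization): /k/ is a stop between vowels /u/ and /i/, so it spirantizes to the fricative [x]. /k/ is a stop between vowels /o/ and /e/, so it spirantizes to the fricative [x]. /imbumbukizjookee/ → imbumbuxizjooxee.
Rule 4 (final vowel raising): /e/ is a mid vowel in word-final position, so it raises to [i]. /imbumbuxizjooxee/ → imbumbuxizjooxei.

imbumbuxizjooxei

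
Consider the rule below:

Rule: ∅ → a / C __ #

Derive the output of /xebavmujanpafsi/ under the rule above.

No segment of /xebavmujanpafsi/ meets the structural description of the rule, so the form surfaces unchanged.

xebavmujanpafsi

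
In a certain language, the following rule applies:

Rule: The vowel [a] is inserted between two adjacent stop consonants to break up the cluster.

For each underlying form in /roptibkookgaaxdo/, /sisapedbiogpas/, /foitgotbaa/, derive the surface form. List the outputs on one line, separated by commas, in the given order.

ropatibakookagaaxdo, sisapedabiogapas, foitagotabaa

/roptibkookgaaxdo/: /p/ and /t/ form a stop–stop cluster, so [a] is inserted between them. /b/ and /k/ form a stop–stop cluster, so [a] is inserted between them. /k/ and /g/ form a stop–stop cluster, so [a] is inserted between them. → [ropatibakookagaaxdo].
/sisapedbiogpas/: /d/ and /b/ form a stop–stop cluster, so [a] is inserted between them. /g/ and /p/ form a stop–stop cluster, so [a] is inserted between them. → [sisapedabiogapas].
/foitgotbaa/: /t/ and /g/ form a stop–stop cluster, so [a] is inserted between them. /t/ and /b/ form a stop–stop cluster, so [a] is inserted between them. → [foitagotabaa].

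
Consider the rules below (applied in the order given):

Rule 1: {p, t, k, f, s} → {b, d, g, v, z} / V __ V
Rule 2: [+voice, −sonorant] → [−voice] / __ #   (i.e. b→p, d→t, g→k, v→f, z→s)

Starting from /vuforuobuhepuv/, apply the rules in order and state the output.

vuvoruobuhebuf

Rule 1 (intervocalic voicing): /f/ is a voiceless obstruent between vowels /u/ and /o/, so it voices to [v]. /p/ is a voiceless obstruent between vowels /e/ and /u/, so it voices to [b]. /vuforuobuhepuv/ → vuvoruobuhebuv.
Rule 2 (final devoicing): /v/ is a voiced obstruent in word-final position, so it devoices to [f]. /vuvoruobuhebuv/ → vuvoruobuhebuf.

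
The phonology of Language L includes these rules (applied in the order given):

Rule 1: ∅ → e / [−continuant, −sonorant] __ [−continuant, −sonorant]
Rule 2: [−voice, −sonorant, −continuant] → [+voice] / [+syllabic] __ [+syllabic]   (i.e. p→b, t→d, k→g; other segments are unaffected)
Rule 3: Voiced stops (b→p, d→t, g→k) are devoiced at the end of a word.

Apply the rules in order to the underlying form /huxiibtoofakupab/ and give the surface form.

Rule 1 (stop-cluster e-epenthesis): /b/ and /t/ form a stop–stop cluster, so [e] is inserted between them. /huxiibtoofakupab/ → huxiibetoofakupab.
Rule 2 (intervocalic voicing): /t/ is a voiceless stop between vowels /e/ and /o/, so it voices to [d]. /k/ is a voiceless stop between vowels /a/ and /u/, so it voices to [g]. /p/ is a voiceless stop between vowels /u/ and /a/, so it voices to [b]. /huxiibetoofakupab/ → huxiibedoofagubab.
Rule 3 (final devoicing): /b/ is a voiced stop in word-final position, so it devoices to [p]. /huxiibedoofagubab/ → huxiibedoofagubap.

huxiibedoofagubap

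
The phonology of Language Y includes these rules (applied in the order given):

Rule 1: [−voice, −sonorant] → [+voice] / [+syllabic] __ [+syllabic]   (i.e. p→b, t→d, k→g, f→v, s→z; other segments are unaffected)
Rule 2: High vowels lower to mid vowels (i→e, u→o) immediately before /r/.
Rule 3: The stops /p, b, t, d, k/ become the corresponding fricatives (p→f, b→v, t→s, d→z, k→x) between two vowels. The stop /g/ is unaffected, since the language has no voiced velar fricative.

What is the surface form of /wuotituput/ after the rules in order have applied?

Rule 1 (intervocalic voicing): /t/ is a voiceless obstruent between vowels /o/ and /i/, so it voices to [d]. /t/ is a voiceless obstruent between vowels /i/ and /u/, so it voices to [d]. /p/ is a voiceless obstruent between vowels /u/ and /u/, so it voices to [b]. /wuotituput/ → wuodidubut.
Rule 2 (pre-rhotic lowering): no segment meets the environment; /wuodidubut/ is unchanged.
Rule 3 (intervocalic spirantization): /d/ is a stop between vowels /o/ and /i/, so it spirantizes to the fricative [z]. /d/ is a stop between vowels /i/ and /u/, so it spirantizes to the fricative [z]. /b/ is a stop between vowels /u/ and /u/, so it spirantizes to the fricative [v]. /wuodidubut/ → wuozizuvut.

wuozizuvut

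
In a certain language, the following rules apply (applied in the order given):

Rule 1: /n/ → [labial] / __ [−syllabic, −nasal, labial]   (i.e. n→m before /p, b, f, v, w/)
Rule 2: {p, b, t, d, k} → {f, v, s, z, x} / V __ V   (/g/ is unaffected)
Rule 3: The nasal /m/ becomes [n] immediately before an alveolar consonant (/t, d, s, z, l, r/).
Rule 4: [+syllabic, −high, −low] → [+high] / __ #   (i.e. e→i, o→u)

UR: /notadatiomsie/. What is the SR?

Rule 1 (nasal place assimilation): no segment meets the environment; /notadatiomsie/ is unchanged.
Rule 2 (intervocalic spirantization): /t/ is a stop between vowels /o/ and /a/, so it spirantizes to the fricative [s]. /d/ is a stop between vowels /a/ and /a/, so it spirantizes to the fricative [z]. /t/ is a stop between vowels /a/ and /i/, so it spirantizes to the fricative [s]. /notadatiomsie/ → nosazasiomsie.
Rule 3 (nasal place assimilation): /m/ precedes the alveolar consonant /s/, so it assimilates in place to [n]. /nosazasiomsie/ → nosazasionsie.
Rule 4 (final vowel raising): /e/ is a mid vowel in word-final position, so it raises to [i]. /nosazasionsie/ → nosazasionsii.

nosazasionsii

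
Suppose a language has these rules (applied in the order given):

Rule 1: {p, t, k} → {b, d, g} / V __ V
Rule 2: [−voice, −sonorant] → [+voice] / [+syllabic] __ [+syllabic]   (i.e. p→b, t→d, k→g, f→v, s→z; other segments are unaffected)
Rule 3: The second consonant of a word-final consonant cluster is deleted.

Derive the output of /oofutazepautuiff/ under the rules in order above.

oovudazebauduif

Rule 1 (intervocalic voicing): /t/ is a voiceless stop between vowels /u/ and /a/, so it voices to [d]. /p/ is a voiceless stop between vowels /e/ and /a/, so it voices to [b]. /t/ is a voiceless stop between vowels /u/ and /u/, so it voices to [d]. /oofutazepautuiff/ → oofudazebauduiff.
Rule 2 (intervocalic voicing): /f/ is a voiceless obstruent between vowels /o/ and /u/, so it voices to [v]. /oofudazebauduiff/ → oovudazebauduiff.
Rule 3 (final cluster simplification): /f/ is the second consonant of a word-final cluster /ff/, so it deletes. /oovudazebauduiff/ → oovudazebauduif.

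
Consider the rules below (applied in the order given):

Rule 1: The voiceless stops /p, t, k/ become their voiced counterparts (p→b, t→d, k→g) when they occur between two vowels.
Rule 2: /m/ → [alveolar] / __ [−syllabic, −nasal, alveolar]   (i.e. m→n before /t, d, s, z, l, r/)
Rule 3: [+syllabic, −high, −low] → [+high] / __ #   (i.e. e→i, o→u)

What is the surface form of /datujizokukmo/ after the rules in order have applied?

dadujizogukmu

Rule 1 (intervocalic voicing): /t/ is a voiceless stop between vowels /a/ and /u/, so it voices to [d]. /k/ is a voiceless stop between vowels /o/ and /u/, so it voices to [g]. /datujizokukmo/ → dadujizogukmo.
Rule 2 (nasal place assimilation): no segment meets the environment; /dadujizogukmo/ is unchanged.
Rule 3 (final vowel raising): /o/ is a mid vowel in word-final position, so it raises to [u]. /dadujizogukmo/ → dadujizogukmu.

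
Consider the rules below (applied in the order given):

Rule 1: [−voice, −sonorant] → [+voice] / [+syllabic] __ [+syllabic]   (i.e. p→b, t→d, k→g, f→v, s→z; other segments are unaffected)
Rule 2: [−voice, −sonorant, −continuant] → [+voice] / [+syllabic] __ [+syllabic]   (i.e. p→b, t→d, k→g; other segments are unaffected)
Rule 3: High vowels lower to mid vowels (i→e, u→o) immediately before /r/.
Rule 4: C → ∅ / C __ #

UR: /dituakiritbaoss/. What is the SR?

diduageritbaos

Rule 1 (intervocalic voicing): /t/ is a voiceless obstruent between vowels /i/ and /u/, so it voices to [d]. /k/ is a voiceless obstruent between vowels /a/ and /i/, so it voices to [g]. /dituakiritbaoss/ → diduagiritbaoss.
Rule 2 (intervocalic voicing): no segment meets the environment; /diduagiritbaoss/ is unchanged.
Rule 3 (pre-rhotic lowering): /i/ is a high vowel immediately before /r/, so it lowers to [e]. /diduagiritbaoss/ → diduageritbaoss.
Rule 4 (final cluster simplification): /s/ is the second consonant of a word-final cluster /ss/, so it deletes. /diduageritbaoss/ → diduageritbaos.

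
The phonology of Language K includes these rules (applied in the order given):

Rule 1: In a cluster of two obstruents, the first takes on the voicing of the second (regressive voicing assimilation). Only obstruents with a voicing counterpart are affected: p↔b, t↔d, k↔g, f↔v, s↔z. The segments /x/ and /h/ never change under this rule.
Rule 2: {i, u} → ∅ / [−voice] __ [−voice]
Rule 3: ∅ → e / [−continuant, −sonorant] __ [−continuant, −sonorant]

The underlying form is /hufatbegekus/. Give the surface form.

Rule 1 (regressive voicing assimilation): /t/ precedes the voiced obstruent /b/, so it voices to [d] by assimilation. /hufatbegekus/ → hufadbegekus.
Rule 2 (high vowel syncope): /u/ is a high vowel flanked by voiceless consonants /h/ and /f/, so it deletes. /u/ is a high vowel flanked by voiceless consonants /k/ and /s/, so it deletes. /hufadbegekus/ → hfadbegeks.
Rule 3 (stop-cluster e-epenthesis): /d/ and /b/ form a stop–stop cluster, so [e] is inserted between them. /hfadbegeks/ → hfadebegeks.

hfadebegeks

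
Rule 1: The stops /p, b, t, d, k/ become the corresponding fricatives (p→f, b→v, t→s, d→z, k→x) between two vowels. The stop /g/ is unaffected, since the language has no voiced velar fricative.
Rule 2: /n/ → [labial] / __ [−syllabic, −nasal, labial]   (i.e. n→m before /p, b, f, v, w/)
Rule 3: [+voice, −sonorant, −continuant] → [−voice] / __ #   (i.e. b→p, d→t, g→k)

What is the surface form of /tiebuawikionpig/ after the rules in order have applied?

tievuawixiompik

Rule 1 (intervocalic spirantization): /b/ is a stop between vowels /e/ and /u/, so it spirantizes to the fricative [v]. /k/ is a stop between vowels /i/ and /i/, so it spirantizes to the fricative [x]. /tiebuawikionpig/ → tievuawixionpig.
Rule 2 (nasal place assimilation): /n/ precedes the labial consonant /p/, so it assimilates in place to [m]. /tievuawixionpig/ → tievuawixiompig.
Rule 3 (final devoicing): /g/ is a voiced stop in word-final position, so it devoices to [k]. /tievuawixiompig/ → tievuawixiompik.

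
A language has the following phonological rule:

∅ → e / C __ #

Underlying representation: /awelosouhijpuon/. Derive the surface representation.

the form ends in the consonant /n/, so [e] is inserted word-finally.
Surface form: [awelosouhijpuone].

awelosouhijpuone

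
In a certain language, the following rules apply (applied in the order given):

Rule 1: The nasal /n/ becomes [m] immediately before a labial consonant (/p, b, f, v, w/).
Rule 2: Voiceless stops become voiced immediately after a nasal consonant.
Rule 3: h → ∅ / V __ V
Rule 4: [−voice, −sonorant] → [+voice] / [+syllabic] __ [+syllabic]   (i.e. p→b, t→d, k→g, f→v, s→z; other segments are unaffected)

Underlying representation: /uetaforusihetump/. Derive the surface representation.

Rule 1 (nasal place assimilation): no segment meets the environment; /uetaforusihetump/ is unchanged.
Rule 2 (post-nasal voicing): /p/ is a voiceless stop immediately after the nasal /m/, so it voices to [b]. /uetaforusihetump/ → uetaforusihetumb.
Rule 3 (intervocalic h-deletion): /h/ occurs between vowels /i/ and /e/, so it deletes. /uetaforusihetumb/ → uetaforusietumb.
Rule 4 (intervocalic voicing): /t/ is a voiceless obstruent between vowels /e/ and /a/, so it voices to [d]. /f/ is a voiceless obstruent between vowels /a/ and /o/, so it voices to [v]. /s/ is a voiceless obstruent between vowels /u/ and /i/, so it voices to [z]. /t/ is a voiceless obstruent between vowels /e/ and /u/, so it voices to [d]. /uetaforusietumb/ → uedavoruziedumb.

uedavoruziedumb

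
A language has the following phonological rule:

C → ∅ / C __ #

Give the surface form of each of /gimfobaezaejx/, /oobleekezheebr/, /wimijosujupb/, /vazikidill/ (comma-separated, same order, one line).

/gimfobaezaejx/: /x/ is the second consonant of a word-final cluster /jx/, so it deletes. → [gimfobaezaej].
/oobleekezheebr/: /r/ is the second consonant of a word-final cluster /br/, so it deletes. → [oobleekezheeb].
/wimijosujupb/: /b/ is the second consonant of a word-final cluster /pb/, so it deletes. → [wimijosujup].
/vazikidill/: /l/ is the second consonant of a word-final cluster /ll/, so it deletes. → [vazikidil].

gimfobaezaej, oobleekezheeb, wimijosujup, vazikidil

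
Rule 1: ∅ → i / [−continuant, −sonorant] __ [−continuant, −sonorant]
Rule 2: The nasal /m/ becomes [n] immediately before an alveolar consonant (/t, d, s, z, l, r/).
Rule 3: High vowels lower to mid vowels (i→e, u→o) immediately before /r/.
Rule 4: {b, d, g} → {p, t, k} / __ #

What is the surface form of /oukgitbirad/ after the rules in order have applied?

oukigitiberat

Rule 1 (stop-cluster i-epenthesis): /k/ and /g/ form a stop–stop cluster, so [i] is inserted between them. /t/ and /b/ form a stop–stop cluster, so [i] is inserted between them. /oukgitbirad/ → oukigitibirad.
Rule 2 (nasal place assimilation): no segment meets the environment; /oukigitibirad/ is unchanged.
Rule 3 (pre-rhotic lowering): /i/ is a high vowel immediately before /r/, so it lowers to [e]. /oukigitibirad/ → oukigitiberad.
Rule 4 (final devoicing): /d/ is a voiced stop in word-final position, so it devoices to [t]. /oukigitiberad/ → oukigitiberat.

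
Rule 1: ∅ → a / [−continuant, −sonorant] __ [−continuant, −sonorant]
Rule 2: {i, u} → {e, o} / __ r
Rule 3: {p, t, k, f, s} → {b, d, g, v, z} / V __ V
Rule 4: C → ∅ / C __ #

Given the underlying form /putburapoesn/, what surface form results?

Rule 1 (stop-cluster a-epenthesis): /t/ and /b/ form a stop–stop cluster, so [a] is inserted between them. /putburapoesn/ → putaburapoesn.
Rule 2 (pre-rhotic lowering): /u/ is a high vowel immediately before /r/, so it lowers to [o]. /putaburapoesn/ → putaborapoesn.
Rule 3 (intervocalic voicing): /t/ is a voiceless obstruent between vowels /u/ and /a/, so it voices to [d]. /p/ is a voiceless obstruent between vowels /a/ and /o/, so it voices to [b]. /putaborapoesn/ → pudaboraboesn.
Rule 4 (final cluster simplification): /n/ is the second consonant of a word-final cluster /sn/, so it deletes. /pudaboraboesn/ → pudaboraboes.

pudaboraboes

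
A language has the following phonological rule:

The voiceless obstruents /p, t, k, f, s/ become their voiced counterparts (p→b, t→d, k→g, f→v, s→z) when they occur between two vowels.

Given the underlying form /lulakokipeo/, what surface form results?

/k/ is a voiceless obstruent between vowels /a/ and /o/, so it voices to [g].
/k/ is a voiceless obstruent between vowels /o/ and /i/, so it voices to [g].
/p/ is a voiceless obstruent between vowels /i/ and /e/, so it voices to [b].
Surface form: [lulagogibeo].

lulagogibeo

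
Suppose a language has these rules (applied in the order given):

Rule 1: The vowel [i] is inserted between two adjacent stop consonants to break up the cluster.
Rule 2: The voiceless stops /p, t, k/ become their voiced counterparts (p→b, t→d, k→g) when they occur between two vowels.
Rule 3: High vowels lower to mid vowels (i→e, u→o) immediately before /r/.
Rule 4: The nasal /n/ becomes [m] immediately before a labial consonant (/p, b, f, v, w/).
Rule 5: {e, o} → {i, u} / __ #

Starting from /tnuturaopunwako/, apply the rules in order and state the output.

Rule 1 (stop-cluster i-epenthesis): no segment meets the environment; /tnuturaopunwako/ is unchanged.
Rule 2 (intervocalic voicing): /t/ is a voiceless stop between vowels /u/ and /u/, so it voices to [d]. /p/ is a voiceless stop between vowels /o/ and /u/, so it voices to [b]. /k/ is a voiceless stop between vowels /a/ and /o/, so it voices to [g]. /tnuturaopunwako/ → tnuduraobunwago.
Rule 3 (pre-rhotic lowering): /u/ is a high vowel immediately before /r/, so it lowers to [o]. /tnuduraobunwago/ → tnudoraobunwago.
Rule 4 (nasal place assimilation): /n/ precedes the labial consonant /w/, so it assimilates in place to [m]. /tnudoraobunwago/ → tnudoraobumwago.
Rule 5 (final vowel raising): /o/ is a mid vowel in word-final position, so it raises to [u]. /tnudoraobumwago/ → tnudoraobumwagu.

tnudoraobumwagu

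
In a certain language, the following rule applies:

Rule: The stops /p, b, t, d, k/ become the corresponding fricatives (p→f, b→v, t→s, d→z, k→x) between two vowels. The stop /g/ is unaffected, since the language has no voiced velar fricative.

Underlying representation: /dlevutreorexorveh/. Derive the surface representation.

dlevutreorexorveh

No segment of /dlevutreorexorveh/ meets the structural description of the rule, so the form surfaces unchanged.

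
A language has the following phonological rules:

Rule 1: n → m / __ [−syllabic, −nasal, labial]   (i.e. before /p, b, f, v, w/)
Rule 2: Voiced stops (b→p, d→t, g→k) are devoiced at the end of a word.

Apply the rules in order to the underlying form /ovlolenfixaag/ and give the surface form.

Rule 1 (nasal place assimilation): /n/ precedes the labial consonant /f/, so it assimilates in place to [m]. /ovlolenfixaag/ → ovlolemfixaag.
Rule 2 (final devoicing): /g/ is a voiced stop in word-final position, so it devoices to [k]. /ovlolemfixaag/ → ovlolemfixaak.

ovlolemfixaak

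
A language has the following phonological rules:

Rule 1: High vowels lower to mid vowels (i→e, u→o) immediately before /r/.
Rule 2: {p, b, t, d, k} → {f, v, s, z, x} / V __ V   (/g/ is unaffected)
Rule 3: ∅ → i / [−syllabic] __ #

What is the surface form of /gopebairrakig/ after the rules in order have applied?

gofevaerraxigi

Rule 1 (pre-rhotic lowering): /i/ is a high vowel immediately before /r/, so it lowers to [e]. /gopebairrakig/ → gopebaerrakig.
Rule 2 (intervocalic spirantization): /p/ is a stop between vowels /o/ and /e/, so it spirantizes to the fricative [f]. /b/ is a stop between vowels /e/ and /a/, so it spirantizes to the fricative [v]. /k/ is a stop between vowels /a/ and /i/, so it spirantizes to the fricative [x]. /gopebaerrakig/ → gofevaerraxig.
Rule 3 (final i-epenthesis): the form ends in the consonant /g/, so [i] is inserted word-finally. /gofevaerraxig/ → gofevaerraxigi.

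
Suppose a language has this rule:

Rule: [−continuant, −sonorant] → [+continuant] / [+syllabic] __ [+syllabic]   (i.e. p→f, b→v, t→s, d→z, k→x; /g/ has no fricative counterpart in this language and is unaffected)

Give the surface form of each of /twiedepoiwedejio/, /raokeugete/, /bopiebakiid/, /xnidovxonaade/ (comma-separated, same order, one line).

twiezefoiwezejio, raoxeugese, bofievaxiid, xnizovxonaaze

/twiedepoiwedejio/: /d/ is a stop between vowels /e/ and /e/, so it spirantizes to the fricative [z]. /p/ is a stop between vowels /e/ and /o/, so it spirantizes to the fricative [f]. /d/ is a stop between vowels /e/ and /e/, so it spirantizes to the fricative [z]. → [twiezefoiwezejio].
/raokeugete/: /k/ is a stop between vowels /o/ and /e/, so it spirantizes to the fricative [x]. /t/ is a stop between vowels /e/ and /e/, so it spirantizes to the fricative [s]. → [raoxeugese].
/bopiebakiid/: /p/ is a stop between vowels /o/ and /i/, so it spirantizes to the fricative [f]. /b/ is a stop between vowels /e/ and /a/, so it spirantizes to the fricative [v]. /k/ is a stop between vowels /a/ and /i/, so it spirantizes to the fricative [x]. → [bofievaxiid].
/xnidovxonaade/: /d/ is a stop between vowels /i/ and /o/, so it spirantizes to the fricative [z]. /d/ is a stop between vowels /a/ and /e/, so it spirantizes to the fricative [z]. → [xnizovxonaaze].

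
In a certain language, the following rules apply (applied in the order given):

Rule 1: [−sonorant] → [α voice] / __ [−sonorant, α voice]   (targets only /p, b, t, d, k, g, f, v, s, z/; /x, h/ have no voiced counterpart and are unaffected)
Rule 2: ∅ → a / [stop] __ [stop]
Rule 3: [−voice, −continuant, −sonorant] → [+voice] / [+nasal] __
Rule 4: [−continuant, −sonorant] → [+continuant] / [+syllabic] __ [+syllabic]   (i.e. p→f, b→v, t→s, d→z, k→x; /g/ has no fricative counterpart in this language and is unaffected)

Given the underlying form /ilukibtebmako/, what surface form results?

Rule 1 (regressive voicing assimilation): /b/ precedes the voiceless obstruent /t/, so it devoices to [p] by assimilation. /ilukibtebmako/ → ilukiptebmako.
Rule 2 (stop-cluster a-epenthesis): /p/ and /t/ form a stop–stop cluster, so [a] is inserted between them. /ilukiptebmako/ → ilukipatebmako.
Rule 3 (post-nasal voicing): no segment meets the environment; /ilukipatebmako/ is unchanged.
Rule 4 (intervocalic spirantization): /k/ is a stop between vowels /u/ and /i/, so it spirantizes to the fricative [x]. /p/ is a stop between vowels /i/ and /a/, so it spirantizes to the fricative [f]. /t/ is a stop between vowels /a/ and /e/, so it spirantizes to the fricative [s]. /k/ is a stop between vowels /a/ and /o/, so it spirantizes to the fricative [x]. /ilukipatebmako/ → iluxifasebmaxo.

iluxifasebmaxo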